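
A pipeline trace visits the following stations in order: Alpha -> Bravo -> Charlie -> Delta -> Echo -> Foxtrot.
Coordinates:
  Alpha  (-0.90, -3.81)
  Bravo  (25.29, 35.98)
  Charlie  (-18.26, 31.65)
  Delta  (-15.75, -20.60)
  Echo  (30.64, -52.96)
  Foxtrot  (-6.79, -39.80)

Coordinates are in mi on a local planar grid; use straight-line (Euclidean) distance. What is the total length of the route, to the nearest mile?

240 mi

Leg distances:
Alpha→Bravo: 47.6 mi  (cumulative 47.6 mi)
Bravo→Charlie: 43.8 mi  (cumulative 91.4 mi)
Charlie→Delta: 52.3 mi  (cumulative 143.7 mi)
Delta→Echo: 56.6 mi  (cumulative 200.3 mi)
Echo→Foxtrot: 39.7 mi  (cumulative 239.9 mi)
Total route length ≈ 240 mi.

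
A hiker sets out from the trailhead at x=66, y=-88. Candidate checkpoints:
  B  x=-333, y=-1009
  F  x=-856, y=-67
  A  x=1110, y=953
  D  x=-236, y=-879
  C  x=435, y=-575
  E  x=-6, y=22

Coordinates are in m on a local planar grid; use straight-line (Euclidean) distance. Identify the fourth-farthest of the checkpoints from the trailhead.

Distances from the trailhead (x=66, y=-88):
A: 1474.3 m
B: 1003.7 m
F: 922.2 m
D: 846.7 m
C: 611.0 m
E: 131.5 m
The fourth-farthest is D at 846.7 m.

D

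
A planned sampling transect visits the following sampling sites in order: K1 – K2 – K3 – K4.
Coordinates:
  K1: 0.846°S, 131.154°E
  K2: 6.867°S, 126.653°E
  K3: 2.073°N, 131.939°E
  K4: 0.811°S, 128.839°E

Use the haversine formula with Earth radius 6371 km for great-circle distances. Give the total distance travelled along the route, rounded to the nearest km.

2460 km

Leg distances:
K1→K2: 835.1 km  (cumulative 835.1 km)
K2→K3: 1154.3 km  (cumulative 1989.4 km)
K3→K4: 470.8 km  (cumulative 2460.1 km)
Total route length ≈ 2460 km.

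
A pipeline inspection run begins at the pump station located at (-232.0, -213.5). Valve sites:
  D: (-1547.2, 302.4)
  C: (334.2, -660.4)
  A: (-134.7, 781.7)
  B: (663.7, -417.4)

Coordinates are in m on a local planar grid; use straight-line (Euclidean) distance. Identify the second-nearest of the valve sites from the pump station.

B

Distance to each, sorted:
C: 721.3 m
B: 918.6 m
A: 999.9 m
D: 1412.8 m
The second-nearest is B at 918.6 m.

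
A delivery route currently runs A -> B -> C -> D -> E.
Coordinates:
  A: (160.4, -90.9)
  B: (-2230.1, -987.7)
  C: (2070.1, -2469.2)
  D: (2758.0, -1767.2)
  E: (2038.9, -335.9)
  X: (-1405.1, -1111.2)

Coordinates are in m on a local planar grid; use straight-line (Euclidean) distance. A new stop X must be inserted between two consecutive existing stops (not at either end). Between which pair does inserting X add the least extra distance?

between B and C

Added distance for inserting X between each consecutive pair:
A–B: 149.6 m
B–C: 17.1 m
C–D: 6962.7 m
D–E: 6142.9 m
Smallest added distance is 17.1 m, inserting between B and C.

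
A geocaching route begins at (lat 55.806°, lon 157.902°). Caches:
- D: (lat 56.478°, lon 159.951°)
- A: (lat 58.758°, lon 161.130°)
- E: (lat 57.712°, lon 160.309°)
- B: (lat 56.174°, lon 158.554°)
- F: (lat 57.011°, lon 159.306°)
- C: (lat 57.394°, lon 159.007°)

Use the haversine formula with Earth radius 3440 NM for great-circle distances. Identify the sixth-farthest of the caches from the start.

B

Distance to each, sorted:
A: 205.8 NM
E: 139.2 NM
C: 102.1 NM
F: 86.1 NM
D: 79.5 NM
B: 31.1 NM
The sixth-farthest is B at 31.1 NM.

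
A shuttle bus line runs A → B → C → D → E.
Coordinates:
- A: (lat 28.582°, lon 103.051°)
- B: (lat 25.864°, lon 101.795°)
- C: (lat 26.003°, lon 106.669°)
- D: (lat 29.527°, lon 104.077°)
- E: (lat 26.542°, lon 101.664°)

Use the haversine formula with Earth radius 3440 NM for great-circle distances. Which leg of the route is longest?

B–C

Leg distances:
A→B: 176.4 NM
B→C: 263.3 NM
C→D: 252.4 NM
D→E: 220.1 NM
The longest leg is B–C at 263.3 NM.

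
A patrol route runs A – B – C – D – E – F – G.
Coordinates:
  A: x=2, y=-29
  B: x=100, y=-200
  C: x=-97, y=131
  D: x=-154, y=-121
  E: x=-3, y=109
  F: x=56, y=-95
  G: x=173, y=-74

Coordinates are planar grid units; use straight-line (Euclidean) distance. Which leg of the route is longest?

B–C

Leg distances:
A→B: 197.1
B→C: 385.2
C→D: 258.4
D→E: 275.1
E→F: 212.4
F→G: 118.9
The longest leg is B–C at 385.2.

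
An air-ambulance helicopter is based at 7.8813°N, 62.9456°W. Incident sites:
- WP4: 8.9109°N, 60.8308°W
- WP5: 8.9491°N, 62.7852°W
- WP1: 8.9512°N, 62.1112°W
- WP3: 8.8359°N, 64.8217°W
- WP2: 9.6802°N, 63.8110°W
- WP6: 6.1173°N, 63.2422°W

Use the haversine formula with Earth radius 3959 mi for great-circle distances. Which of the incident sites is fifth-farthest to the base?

WP1

Distance to each, sorted:
WP4: 161.1 mi
WP3: 144.2 mi
WP2: 137.6 mi
WP6: 123.6 mi
WP1: 93.4 mi
WP5: 74.6 mi
The fifth-farthest is WP1 at 93.4 mi.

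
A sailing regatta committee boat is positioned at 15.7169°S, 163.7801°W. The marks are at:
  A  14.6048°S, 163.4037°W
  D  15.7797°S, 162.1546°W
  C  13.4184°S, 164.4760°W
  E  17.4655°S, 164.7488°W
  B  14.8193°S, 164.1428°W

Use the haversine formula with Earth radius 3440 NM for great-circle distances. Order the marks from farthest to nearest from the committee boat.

Distances from the committee boat:
C 13.4184°S, 164.4760°W: 143.8 NM
E 17.4655°S, 164.7488°W: 118.9 NM
D 15.7797°S, 162.1546°W: 94.0 NM
A 14.6048°S, 163.4037°W: 70.2 NM
B 14.8193°S, 164.1428°W: 57.8 NM

C, E, D, A, B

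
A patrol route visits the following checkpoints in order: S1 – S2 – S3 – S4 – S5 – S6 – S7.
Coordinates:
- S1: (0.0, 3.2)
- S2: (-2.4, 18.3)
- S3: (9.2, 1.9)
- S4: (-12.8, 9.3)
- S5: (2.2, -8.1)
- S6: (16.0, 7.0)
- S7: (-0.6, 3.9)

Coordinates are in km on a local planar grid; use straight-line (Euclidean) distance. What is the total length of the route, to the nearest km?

119 km

Leg distances:
S1→S2: 15.3 km  (cumulative 15.3 km)
S2→S3: 20.1 km  (cumulative 35.4 km)
S3→S4: 23.2 km  (cumulative 58.6 km)
S4→S5: 23.0 km  (cumulative 81.6 km)
S5→S6: 20.5 km  (cumulative 102.0 km)
S6→S7: 16.9 km  (cumulative 118.9 km)
Total route length ≈ 119 km.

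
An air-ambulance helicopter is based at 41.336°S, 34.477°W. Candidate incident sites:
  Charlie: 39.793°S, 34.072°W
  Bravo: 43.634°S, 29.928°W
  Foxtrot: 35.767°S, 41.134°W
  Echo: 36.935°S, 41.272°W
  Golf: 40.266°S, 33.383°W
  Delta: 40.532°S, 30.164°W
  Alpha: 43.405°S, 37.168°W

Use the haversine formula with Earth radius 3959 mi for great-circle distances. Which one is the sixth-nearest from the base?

Distances from the base (41.336°S, 34.477°W):
Golf: 93.5 mi
Charlie: 108.7 mi
Alpha: 198.2 mi
Delta: 231.9 mi
Bravo: 280.9 mi
Echo: 474.2 mi
Foxtrot: 526.4 mi
The sixth-nearest is Echo at 474.2 mi.

Echo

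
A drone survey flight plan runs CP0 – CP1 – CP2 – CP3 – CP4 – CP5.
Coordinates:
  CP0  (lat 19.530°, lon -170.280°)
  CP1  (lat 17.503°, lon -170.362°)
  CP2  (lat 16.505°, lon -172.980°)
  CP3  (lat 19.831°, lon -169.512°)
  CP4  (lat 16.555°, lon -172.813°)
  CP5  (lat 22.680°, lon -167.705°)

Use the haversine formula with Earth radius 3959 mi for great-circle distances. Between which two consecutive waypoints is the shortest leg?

CP0–CP1

Leg distances:
CP0→CP1: 140.2 mi
CP1→CP2: 186.2 mi
CP2→CP3: 323.5 mi
CP3→CP4: 313.3 mi
CP4→CP5: 538.0 mi
The shortest leg is CP0–CP1 at 140.2 mi.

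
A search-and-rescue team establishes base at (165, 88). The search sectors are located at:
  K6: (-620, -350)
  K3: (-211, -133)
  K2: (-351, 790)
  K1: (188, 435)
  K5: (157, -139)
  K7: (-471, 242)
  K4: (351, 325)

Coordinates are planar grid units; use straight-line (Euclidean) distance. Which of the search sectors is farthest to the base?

K6

Distance to each, sorted:
K6: 898.9
K2: 871.2
K7: 654.4
K3: 436.1
K1: 347.8
K4: 301.3
K5: 227.1
The farthest is K6 at 898.9.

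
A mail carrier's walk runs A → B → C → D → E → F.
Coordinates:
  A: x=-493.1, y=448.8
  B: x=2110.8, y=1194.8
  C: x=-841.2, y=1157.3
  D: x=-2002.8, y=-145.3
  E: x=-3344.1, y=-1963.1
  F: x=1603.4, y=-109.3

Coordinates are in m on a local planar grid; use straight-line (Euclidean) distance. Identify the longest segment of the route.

E–F

Leg distances:
A→B: 2708.7 m
B→C: 2952.2 m
C→D: 1745.3 m
D→E: 2259.1 m
E→F: 5283.4 m
The longest leg is E–F at 5283.4 m.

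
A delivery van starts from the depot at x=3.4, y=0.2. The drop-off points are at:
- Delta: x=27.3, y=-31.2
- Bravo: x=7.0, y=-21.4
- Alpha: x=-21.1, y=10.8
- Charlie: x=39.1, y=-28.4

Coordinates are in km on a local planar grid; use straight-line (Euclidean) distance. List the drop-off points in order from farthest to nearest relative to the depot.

Charlie, Delta, Alpha, Bravo

Distances from the depot:
Charlie x=39.1, y=-28.4: 45.7 km
Delta x=27.3, y=-31.2: 39.5 km
Alpha x=-21.1, y=10.8: 26.7 km
Bravo x=7.0, y=-21.4: 21.9 km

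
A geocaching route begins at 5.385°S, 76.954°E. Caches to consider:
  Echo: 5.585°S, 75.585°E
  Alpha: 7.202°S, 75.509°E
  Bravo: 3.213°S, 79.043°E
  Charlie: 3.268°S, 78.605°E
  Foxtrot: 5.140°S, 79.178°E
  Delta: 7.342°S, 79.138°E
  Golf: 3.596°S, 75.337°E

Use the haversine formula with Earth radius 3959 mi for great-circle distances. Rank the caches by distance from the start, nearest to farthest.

Computing each great-circle distance from 5.385°S, 76.954°E:
Echo 5.585°S, 75.585°E: 95.2 mi
Foxtrot 5.140°S, 79.178°E: 154.0 mi
Alpha 7.202°S, 75.509°E: 160.0 mi
Golf 3.596°S, 75.337°E: 166.4 mi
Charlie 3.268°S, 78.605°E: 185.3 mi
Delta 7.342°S, 79.138°E: 201.9 mi
Bravo 3.213°S, 79.043°E: 207.9 mi

Echo, Foxtrot, Alpha, Golf, Charlie, Delta, Bravo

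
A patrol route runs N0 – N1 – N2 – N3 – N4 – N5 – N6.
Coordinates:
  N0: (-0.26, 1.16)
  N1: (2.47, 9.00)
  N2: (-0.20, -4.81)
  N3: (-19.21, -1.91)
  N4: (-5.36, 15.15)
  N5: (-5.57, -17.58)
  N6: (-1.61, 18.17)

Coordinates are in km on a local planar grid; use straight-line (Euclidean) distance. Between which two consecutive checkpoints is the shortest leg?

N0–N1

Leg distances:
N0→N1: 8.3 km
N1→N2: 14.1 km
N2→N3: 19.2 km
N3→N4: 22.0 km
N4→N5: 32.7 km
N5→N6: 36.0 km
The shortest leg is N0–N1 at 8.3 km.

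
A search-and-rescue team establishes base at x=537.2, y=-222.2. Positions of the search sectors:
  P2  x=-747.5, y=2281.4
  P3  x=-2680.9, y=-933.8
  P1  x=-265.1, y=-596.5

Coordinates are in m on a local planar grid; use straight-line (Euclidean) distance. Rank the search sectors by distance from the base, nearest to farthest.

P1, P2, P3

Computing each straight-line distance from x=537.2, y=-222.2:
P1 x=-265.1, y=-596.5: 885.3 m
P2 x=-747.5, y=2281.4: 2814.0 m
P3 x=-2680.9, y=-933.8: 3295.8 m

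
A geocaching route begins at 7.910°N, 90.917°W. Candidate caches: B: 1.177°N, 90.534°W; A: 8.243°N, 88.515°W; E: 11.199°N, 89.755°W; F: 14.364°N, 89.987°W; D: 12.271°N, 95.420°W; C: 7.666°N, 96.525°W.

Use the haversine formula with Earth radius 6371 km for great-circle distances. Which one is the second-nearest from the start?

Distance to each, sorted:
A: 267.0 km
E: 387.3 km
C: 618.4 km
D: 691.4 km
F: 724.8 km
B: 749.9 km
The second-nearest is E at 387.3 km.

E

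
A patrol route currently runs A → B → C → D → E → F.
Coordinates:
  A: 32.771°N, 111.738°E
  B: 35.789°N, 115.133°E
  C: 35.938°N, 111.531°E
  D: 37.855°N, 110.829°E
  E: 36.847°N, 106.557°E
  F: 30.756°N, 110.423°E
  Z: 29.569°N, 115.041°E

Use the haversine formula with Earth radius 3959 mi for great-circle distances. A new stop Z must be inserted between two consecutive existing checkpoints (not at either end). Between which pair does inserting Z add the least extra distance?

Added distance for inserting Z between each consecutive pair:
A–B: 440.2 mi
B–C: 712.8 mi
C–D: 968.4 mi
D–E: 1078.5 mi
E–F: 513.9 mi
Smallest added distance is 440.2 mi, inserting between A and B.

between A and B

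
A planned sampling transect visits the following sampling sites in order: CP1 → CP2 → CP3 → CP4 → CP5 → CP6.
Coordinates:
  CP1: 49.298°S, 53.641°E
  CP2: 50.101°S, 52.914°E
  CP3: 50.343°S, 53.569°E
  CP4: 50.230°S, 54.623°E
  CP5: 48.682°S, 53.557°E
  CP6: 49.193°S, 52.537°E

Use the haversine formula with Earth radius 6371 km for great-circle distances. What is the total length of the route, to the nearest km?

515 km

Leg distances:
CP1→CP2: 103.5 km  (cumulative 103.5 km)
CP2→CP3: 53.8 km  (cumulative 157.3 km)
CP3→CP4: 75.9 km  (cumulative 233.2 km)
CP4→CP5: 188.6 km  (cumulative 421.8 km)
CP5→CP6: 93.7 km  (cumulative 515.5 km)
Total route length ≈ 515 km.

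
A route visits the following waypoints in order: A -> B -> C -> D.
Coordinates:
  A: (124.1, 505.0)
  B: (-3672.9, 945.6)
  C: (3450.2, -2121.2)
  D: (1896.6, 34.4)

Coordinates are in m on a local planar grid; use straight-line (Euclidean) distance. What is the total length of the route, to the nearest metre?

Leg distances:
A→B: 3822.5 m  (cumulative 3822.5 m)
B→C: 7755.2 m  (cumulative 11577.7 m)
C→D: 2657.1 m  (cumulative 14234.8 m)
Total route length ≈ 14235 m.

14235 m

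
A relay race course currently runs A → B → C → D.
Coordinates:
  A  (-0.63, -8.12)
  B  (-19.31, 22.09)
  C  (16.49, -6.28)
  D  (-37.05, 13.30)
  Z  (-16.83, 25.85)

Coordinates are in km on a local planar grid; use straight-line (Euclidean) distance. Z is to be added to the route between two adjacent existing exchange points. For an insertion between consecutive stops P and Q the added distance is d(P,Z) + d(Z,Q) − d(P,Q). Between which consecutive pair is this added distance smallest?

Added distance for inserting Z between each consecutive pair:
A–B: 6.6 km
B–C: 5.1 km
C–D: 13.1 km
Smallest added distance is 5.1 km, inserting between B and C.

between B and C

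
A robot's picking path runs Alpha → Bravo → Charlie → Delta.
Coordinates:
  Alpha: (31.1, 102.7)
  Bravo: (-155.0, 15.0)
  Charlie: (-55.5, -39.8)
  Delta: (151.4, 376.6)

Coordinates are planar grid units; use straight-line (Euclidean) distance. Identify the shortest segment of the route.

Bravo–Charlie

Leg distances:
Alpha→Bravo: 205.7
Bravo→Charlie: 113.6
Charlie→Delta: 465.0
The shortest leg is Bravo–Charlie at 113.6.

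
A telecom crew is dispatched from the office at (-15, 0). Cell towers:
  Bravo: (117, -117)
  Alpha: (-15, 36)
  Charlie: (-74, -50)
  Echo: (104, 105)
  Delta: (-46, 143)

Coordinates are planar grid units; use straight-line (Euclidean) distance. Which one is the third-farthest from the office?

Distances from the office ((-15, 0)):
Bravo: 176.4
Echo: 158.7
Delta: 146.3
Charlie: 77.3
Alpha: 36.0
The third-farthest is Delta at 146.3.

Delta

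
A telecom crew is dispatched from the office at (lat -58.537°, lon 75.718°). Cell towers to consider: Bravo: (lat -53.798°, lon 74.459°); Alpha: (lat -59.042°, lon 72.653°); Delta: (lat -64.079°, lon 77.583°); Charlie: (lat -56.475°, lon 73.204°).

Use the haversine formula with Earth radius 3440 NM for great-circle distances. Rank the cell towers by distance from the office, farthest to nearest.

Distance from the office at (lat -58.537°, lon 75.718°) to each:
Delta (lat -64.079°, lon 77.583°): 337.0 NM
Bravo (lat -53.798°, lon 74.459°): 287.6 NM
Charlie (lat -56.475°, lon 73.204°): 148.0 NM
Alpha (lat -59.042°, lon 72.653°): 100.1 NM

Delta, Bravo, Charlie, Alpha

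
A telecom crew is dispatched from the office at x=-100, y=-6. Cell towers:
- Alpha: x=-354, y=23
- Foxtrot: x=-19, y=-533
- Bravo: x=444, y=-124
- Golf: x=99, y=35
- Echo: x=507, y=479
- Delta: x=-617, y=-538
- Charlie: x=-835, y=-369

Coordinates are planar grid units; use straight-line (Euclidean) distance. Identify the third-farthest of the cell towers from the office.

Distance to each, sorted:
Charlie: 819.8
Echo: 777.0
Delta: 741.8
Bravo: 556.7
Foxtrot: 533.2
Alpha: 255.7
Golf: 203.2
The third-farthest is Delta at 741.8.

Delta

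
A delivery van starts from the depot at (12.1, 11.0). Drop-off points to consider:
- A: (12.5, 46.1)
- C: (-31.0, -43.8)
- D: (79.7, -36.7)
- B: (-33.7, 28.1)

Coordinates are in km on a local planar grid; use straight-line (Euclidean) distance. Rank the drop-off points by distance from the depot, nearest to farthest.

Distances from the depot:
A (12.5, 46.1): 35.1 km
B (-33.7, 28.1): 48.9 km
C (-31.0, -43.8): 69.7 km
D (79.7, -36.7): 82.7 km

A, B, C, D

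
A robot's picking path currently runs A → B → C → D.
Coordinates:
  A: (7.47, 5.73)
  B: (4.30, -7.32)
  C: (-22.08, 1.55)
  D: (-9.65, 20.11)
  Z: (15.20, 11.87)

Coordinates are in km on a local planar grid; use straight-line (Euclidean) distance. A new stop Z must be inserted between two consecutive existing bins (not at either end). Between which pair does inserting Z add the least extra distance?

Added distance for inserting Z between each consecutive pair:
A–B: 18.5 km
B–C: 32.9 km
C–D: 42.5 km
Smallest added distance is 18.5 km, inserting between A and B.

between A and B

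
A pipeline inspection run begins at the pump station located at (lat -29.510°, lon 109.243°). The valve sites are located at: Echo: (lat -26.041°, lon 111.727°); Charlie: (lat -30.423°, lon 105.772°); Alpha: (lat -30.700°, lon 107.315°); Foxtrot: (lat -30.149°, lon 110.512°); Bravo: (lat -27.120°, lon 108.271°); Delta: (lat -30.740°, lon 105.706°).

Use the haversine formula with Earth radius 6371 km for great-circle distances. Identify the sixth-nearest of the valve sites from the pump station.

Echo

Distance to each, sorted:
Foxtrot: 141.5 km
Alpha: 227.8 km
Bravo: 282.3 km
Charlie: 349.4 km
Delta: 366.6 km
Echo: 456.6 km
The sixth-nearest is Echo at 456.6 km.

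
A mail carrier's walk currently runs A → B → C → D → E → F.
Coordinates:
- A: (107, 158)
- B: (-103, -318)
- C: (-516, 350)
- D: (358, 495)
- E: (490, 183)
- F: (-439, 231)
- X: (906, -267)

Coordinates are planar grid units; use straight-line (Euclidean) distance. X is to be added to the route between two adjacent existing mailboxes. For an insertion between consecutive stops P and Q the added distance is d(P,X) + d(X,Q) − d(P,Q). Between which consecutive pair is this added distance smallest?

between E and F

Added distance for inserting X between each consecutive pair:
A–B: 1395.0
B–C: 1775.0
C–D: 1602.7
D–E: 1212.6
E–F: 1116.8
Smallest added distance is 1116.8, inserting between E and F.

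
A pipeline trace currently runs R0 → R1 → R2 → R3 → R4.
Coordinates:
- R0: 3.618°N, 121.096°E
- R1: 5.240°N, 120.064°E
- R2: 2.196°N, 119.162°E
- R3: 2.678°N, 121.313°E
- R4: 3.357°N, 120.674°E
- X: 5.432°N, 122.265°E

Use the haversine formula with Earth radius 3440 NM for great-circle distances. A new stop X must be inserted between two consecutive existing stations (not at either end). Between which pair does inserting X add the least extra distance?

Added distance for inserting X between each consecutive pair:
R0–R1: 146.2 NM
R1–R2: 210.4 NM
R2–R3: 311.5 NM
R3–R4: 275.8 NM
Smallest added distance is 146.2 NM, inserting between R0 and R1.

between R0 and R1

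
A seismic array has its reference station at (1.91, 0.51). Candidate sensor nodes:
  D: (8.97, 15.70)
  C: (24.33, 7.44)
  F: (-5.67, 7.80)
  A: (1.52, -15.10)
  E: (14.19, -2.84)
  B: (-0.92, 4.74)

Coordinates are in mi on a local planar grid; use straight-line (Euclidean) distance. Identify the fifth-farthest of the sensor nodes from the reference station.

Distance to each, sorted:
C: 23.5 mi
D: 16.8 mi
A: 15.6 mi
E: 12.7 mi
F: 10.5 mi
B: 5.1 mi
The fifth-farthest is F at 10.5 mi.

F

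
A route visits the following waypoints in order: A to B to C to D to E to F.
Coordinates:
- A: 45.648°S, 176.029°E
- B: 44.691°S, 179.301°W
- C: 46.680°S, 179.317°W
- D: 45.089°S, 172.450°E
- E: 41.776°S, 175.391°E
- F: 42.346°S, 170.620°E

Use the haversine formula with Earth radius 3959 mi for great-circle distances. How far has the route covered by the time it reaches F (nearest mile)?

1305 mi

Leg distances:
A→B: 236.9 mi  (cumulative 236.9 mi)
B→C: 137.4 mi  (cumulative 374.3 mi)
C→D: 410.8 mi  (cumulative 785.1 mi)
D→E: 272.3 mi  (cumulative 1057.4 mi)
E→F: 247.9 mi  (cumulative 1305.3 mi)
Cumulative distance at F ≈ 1305 mi.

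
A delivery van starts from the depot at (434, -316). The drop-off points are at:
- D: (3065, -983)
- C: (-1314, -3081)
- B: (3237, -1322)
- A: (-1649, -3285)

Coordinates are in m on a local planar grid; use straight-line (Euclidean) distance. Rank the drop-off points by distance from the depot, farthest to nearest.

Computing each straight-line distance from (434, -316):
A (-1649, -3285): 3626.8 m
C (-1314, -3081): 3271.2 m
B (3237, -1322): 2978.1 m
D (3065, -983): 2714.2 m

A, C, B, D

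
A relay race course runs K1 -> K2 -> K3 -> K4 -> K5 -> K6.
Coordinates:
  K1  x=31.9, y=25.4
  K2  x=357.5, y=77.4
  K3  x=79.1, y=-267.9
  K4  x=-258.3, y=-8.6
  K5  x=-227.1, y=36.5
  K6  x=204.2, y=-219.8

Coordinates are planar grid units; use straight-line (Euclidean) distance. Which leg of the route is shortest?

Leg distances:
K1→K2: 329.7
K2→K3: 443.6
K3→K4: 425.5
K4→K5: 54.8
K5→K6: 501.7
The shortest leg is K4–K5 at 54.8.

K4–K5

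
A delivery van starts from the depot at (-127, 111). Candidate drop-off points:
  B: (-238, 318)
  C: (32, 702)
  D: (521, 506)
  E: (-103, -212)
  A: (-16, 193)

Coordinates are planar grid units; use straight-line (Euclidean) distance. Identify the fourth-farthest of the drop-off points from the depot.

Distances from the depot ((-127, 111)):
D: 758.9
C: 612.0
E: 323.9
B: 234.9
A: 138.0
The fourth-farthest is B at 234.9.

B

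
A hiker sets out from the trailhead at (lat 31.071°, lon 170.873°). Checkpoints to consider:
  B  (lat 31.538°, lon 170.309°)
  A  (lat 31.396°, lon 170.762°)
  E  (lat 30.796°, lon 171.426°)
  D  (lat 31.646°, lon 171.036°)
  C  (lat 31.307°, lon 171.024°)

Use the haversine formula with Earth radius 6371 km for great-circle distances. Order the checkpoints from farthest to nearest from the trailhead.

Computing each great-circle distance from (lat 31.071°, lon 170.873°):
B (lat 31.538°, lon 170.309°): 74.6 km
D (lat 31.646°, lon 171.036°): 65.8 km
E (lat 30.796°, lon 171.426°): 61.0 km
A (lat 31.396°, lon 170.762°): 37.6 km
C (lat 31.307°, lon 171.024°): 29.9 km

B, D, E, A, C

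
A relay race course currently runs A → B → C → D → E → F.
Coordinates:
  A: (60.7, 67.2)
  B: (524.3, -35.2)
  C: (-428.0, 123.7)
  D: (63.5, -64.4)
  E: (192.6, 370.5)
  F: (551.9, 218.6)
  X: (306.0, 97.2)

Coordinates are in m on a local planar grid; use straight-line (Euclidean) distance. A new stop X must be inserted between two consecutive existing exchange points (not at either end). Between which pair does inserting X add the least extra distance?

Added distance for inserting X between each consecutive pair:
A–B: 27.7 m
B–C: 24.3 m
C–D: 499.6 m
D–E: 133.6 m
E–F: 180.0 m
Smallest added distance is 24.3 m, inserting between B and C.

between B and C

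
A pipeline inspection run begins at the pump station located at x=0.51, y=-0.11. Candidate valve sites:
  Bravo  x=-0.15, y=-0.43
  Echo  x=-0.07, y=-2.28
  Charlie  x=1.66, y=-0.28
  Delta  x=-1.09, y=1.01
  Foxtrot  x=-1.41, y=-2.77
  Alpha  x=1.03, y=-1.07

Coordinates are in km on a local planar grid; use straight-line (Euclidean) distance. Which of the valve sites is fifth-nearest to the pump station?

Echo

Distance to each, sorted:
Bravo: 0.7 km
Alpha: 1.1 km
Charlie: 1.2 km
Delta: 2.0 km
Echo: 2.2 km
Foxtrot: 3.3 km
The fifth-nearest is Echo at 2.2 km.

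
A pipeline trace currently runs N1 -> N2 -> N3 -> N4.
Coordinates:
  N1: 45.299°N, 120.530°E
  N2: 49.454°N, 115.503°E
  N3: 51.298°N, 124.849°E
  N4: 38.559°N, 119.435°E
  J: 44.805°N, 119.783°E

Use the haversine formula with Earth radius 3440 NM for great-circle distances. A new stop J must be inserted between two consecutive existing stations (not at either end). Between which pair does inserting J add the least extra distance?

between N3 and N4

Added distance for inserting J between each consecutive pair:
N1–N2: 50.3 NM
N2–N3: 394.4 NM
N3–N4: 16.6 NM
Smallest added distance is 16.6 NM, inserting between N3 and N4.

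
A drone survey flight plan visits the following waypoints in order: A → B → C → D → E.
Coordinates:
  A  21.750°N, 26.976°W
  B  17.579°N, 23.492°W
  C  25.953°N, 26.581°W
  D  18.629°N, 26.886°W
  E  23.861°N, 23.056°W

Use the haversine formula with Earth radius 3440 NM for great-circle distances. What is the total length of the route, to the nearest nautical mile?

1670 NM

Leg distances:
A→B: 318.6 NM  (cumulative 318.6 NM)
B→C: 531.4 NM  (cumulative 850.0 NM)
C→D: 440.1 NM  (cumulative 1290.0 NM)
D→E: 380.2 NM  (cumulative 1670.2 NM)
Total route length ≈ 1670 NM.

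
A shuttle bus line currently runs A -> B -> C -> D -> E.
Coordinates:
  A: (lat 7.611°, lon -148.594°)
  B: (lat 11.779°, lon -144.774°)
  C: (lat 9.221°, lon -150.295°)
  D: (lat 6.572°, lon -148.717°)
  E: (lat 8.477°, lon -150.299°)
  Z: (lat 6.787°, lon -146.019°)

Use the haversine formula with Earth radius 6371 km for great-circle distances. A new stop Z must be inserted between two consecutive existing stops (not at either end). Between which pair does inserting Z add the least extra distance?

Added distance for inserting Z between each consecutive pair:
A–B: 245.6 km
B–C: 447.5 km
C–D: 500.0 km
D–E: 532.3 km
Smallest added distance is 245.6 km, inserting between A and B.

between A and B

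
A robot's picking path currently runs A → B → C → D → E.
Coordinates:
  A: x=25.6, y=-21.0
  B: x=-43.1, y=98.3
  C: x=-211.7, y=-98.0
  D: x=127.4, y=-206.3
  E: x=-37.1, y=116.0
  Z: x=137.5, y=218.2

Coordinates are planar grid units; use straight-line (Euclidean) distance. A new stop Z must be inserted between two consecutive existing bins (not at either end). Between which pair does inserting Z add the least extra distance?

Added distance for inserting Z between each consecutive pair:
A–B: 343.2
B–C: 429.1
C–D: 539.7
D–E: 265.1
Smallest added distance is 265.1, inserting between D and E.

between D and E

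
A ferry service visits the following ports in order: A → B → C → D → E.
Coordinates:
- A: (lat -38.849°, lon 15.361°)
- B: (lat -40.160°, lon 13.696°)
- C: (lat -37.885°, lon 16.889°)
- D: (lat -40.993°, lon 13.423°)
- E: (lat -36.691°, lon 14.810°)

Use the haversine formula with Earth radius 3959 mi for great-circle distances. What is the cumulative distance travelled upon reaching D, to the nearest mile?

643 mi

Leg distances:
A→B: 126.8 mi  (cumulative 126.8 mi)
B→C: 232.5 mi  (cumulative 359.4 mi)
C→D: 283.4 mi  (cumulative 642.7 mi)
Cumulative distance at D ≈ 643 mi.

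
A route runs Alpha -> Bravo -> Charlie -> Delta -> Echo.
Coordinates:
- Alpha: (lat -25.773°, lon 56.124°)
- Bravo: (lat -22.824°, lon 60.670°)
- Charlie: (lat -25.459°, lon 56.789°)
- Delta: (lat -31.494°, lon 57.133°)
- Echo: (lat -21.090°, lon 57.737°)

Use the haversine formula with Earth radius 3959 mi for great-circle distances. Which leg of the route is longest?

Delta–Echo

Leg distances:
Alpha→Bravo: 351.4 mi
Bravo→Charlie: 305.0 mi
Charlie→Delta: 417.5 mi
Delta→Echo: 719.9 mi
The longest leg is Delta–Echo at 719.9 mi.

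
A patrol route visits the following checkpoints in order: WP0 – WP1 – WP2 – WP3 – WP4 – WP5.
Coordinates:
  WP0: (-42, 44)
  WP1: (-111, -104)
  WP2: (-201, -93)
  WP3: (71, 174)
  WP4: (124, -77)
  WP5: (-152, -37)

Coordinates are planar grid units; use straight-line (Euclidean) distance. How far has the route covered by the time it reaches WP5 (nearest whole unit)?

Leg distances:
WP0→WP1: 163.3  (cumulative 163.3)
WP1→WP2: 90.7  (cumulative 254.0)
WP2→WP3: 381.1  (cumulative 635.1)
WP3→WP4: 256.5  (cumulative 891.6)
WP4→WP5: 278.9  (cumulative 1170.5)
Cumulative distance at WP5 ≈ 1171.

1171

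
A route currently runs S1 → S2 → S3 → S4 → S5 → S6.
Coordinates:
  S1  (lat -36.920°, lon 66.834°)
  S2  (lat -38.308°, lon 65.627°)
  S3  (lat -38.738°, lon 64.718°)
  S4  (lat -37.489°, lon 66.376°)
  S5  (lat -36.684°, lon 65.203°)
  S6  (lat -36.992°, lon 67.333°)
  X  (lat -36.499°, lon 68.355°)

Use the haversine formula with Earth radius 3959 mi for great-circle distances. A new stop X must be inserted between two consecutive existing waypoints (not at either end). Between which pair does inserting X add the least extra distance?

Added distance for inserting X between each consecutive pair:
S1–S2: 167.7 mi
S2–S3: 389.7 mi
S3–S4: 256.2 mi
S4–S5: 218.9 mi
S5–S6: 121.7 mi
Smallest added distance is 121.7 mi, inserting between S5 and S6.

between S5 and S6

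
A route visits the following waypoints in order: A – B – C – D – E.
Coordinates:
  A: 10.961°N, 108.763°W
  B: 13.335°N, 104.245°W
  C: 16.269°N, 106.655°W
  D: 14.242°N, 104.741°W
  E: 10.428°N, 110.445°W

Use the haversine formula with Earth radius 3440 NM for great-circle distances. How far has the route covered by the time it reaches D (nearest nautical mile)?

Leg distances:
A→B: 301.0 NM  (cumulative 301.0 NM)
B→C: 224.9 NM  (cumulative 526.0 NM)
C→D: 164.6 NM  (cumulative 690.6 NM)
Cumulative distance at D ≈ 691 NM.

691 NM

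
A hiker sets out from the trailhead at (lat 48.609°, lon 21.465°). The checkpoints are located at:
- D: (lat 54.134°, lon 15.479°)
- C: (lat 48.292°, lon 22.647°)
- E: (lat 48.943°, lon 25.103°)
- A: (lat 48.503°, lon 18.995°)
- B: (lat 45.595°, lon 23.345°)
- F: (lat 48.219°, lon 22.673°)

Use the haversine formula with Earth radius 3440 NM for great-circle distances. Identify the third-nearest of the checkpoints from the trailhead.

Distance to each, sorted:
C: 50.8 NM
F: 53.5 NM
A: 98.4 NM
E: 145.3 NM
B: 196.6 NM
D: 400.2 NM
The third-nearest is A at 98.4 NM.

A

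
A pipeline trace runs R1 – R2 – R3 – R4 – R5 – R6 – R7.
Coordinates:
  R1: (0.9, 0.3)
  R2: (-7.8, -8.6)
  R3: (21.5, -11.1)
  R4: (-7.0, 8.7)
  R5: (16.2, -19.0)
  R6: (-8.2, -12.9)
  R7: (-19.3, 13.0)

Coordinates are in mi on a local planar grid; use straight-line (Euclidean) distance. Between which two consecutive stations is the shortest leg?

R1–R2

Leg distances:
R1→R2: 12.4 mi
R2→R3: 29.4 mi
R3→R4: 34.7 mi
R4→R5: 36.1 mi
R5→R6: 25.2 mi
R6→R7: 28.2 mi
The shortest leg is R1–R2 at 12.4 mi.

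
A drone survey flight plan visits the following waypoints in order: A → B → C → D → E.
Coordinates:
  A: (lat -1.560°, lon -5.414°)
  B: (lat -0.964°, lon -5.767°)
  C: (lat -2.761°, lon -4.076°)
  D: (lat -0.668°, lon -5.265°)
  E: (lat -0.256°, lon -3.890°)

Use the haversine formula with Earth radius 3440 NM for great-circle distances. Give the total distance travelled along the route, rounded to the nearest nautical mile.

420 NM

Leg distances:
A→B: 41.6 NM  (cumulative 41.6 NM)
B→C: 148.1 NM  (cumulative 189.7 NM)
C→D: 144.5 NM  (cumulative 334.2 NM)
D→E: 86.2 NM  (cumulative 420.4 NM)
Total route length ≈ 420 NM.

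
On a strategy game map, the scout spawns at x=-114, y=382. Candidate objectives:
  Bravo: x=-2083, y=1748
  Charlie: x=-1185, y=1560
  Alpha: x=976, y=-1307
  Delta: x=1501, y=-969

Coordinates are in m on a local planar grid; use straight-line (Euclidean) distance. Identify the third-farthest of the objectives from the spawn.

Alpha

Distance to each, sorted:
Bravo: 2396.4 m
Delta: 2105.6 m
Alpha: 2010.2 m
Charlie: 1592.1 m
The third-farthest is Alpha at 2010.2 m.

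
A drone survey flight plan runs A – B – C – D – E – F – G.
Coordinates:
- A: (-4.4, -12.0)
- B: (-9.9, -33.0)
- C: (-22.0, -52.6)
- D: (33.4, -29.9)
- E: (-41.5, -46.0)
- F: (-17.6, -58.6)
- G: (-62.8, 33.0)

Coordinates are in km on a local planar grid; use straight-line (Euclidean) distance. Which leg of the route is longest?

Leg distances:
A→B: 21.7 km
B→C: 23.0 km
C→D: 59.9 km
D→E: 76.6 km
E→F: 27.0 km
F→G: 102.1 km
The longest leg is F–G at 102.1 km.

F–G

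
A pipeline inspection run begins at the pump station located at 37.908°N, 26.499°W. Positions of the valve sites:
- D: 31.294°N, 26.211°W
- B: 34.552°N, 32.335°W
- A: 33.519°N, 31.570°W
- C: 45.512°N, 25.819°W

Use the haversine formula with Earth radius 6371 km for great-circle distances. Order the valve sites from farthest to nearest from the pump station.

Computing each great-circle distance from 37.908°N, 26.499°W:
C 45.512°N, 25.819°W: 847.4 km
D 31.294°N, 26.211°W: 735.9 km
A 33.519°N, 31.570°W: 668.9 km
B 34.552°N, 32.335°W: 642.6 km

C, D, A, B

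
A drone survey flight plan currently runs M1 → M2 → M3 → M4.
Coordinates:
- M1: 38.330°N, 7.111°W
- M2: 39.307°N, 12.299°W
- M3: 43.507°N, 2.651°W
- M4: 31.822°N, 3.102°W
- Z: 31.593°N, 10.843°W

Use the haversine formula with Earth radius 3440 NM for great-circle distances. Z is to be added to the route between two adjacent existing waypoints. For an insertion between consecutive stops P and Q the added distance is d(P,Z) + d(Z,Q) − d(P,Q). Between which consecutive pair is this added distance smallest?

between M3 and M4

Added distance for inserting Z between each consecutive pair:
M1–M2: 663.0 NM
M2–M3: 780.4 NM
M3–M4: 507.4 NM
Smallest added distance is 507.4 NM, inserting between M3 and M4.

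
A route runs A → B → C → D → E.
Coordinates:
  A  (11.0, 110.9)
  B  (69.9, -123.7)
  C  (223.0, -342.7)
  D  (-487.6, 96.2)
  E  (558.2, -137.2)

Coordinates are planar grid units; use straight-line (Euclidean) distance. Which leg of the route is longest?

Leg distances:
A→B: 241.9
B→C: 267.2
C→D: 835.2
D→E: 1071.5
The longest leg is D–E at 1071.5.

D–E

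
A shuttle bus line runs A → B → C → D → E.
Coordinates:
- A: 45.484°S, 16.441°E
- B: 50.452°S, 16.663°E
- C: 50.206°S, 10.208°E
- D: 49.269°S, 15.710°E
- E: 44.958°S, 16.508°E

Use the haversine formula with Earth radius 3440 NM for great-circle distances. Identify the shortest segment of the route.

C–D

Leg distances:
A→B: 298.4 NM
B→C: 247.8 NM
C→D: 220.7 NM
D→E: 260.9 NM
The shortest leg is C–D at 220.7 NM.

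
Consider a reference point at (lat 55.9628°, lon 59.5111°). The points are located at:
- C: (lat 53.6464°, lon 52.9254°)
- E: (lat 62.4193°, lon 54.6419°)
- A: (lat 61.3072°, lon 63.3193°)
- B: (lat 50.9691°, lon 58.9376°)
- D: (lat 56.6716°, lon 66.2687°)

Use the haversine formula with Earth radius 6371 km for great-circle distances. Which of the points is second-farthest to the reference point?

A

Distance to each, sorted:
E: 769.1 km
A: 633.6 km
B: 556.6 km
C: 494.2 km
D: 423.9 km
The second-farthest is A at 633.6 km.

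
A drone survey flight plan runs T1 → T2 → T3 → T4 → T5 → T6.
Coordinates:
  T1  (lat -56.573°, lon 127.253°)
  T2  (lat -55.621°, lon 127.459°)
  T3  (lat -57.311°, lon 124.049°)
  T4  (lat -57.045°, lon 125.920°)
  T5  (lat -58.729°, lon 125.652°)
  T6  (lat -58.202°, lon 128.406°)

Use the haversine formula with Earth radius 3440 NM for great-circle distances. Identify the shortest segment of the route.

Leg distances:
T1→T2: 57.6 NM
T2→T3: 151.9 NM
T3→T4: 62.9 NM
T4→T5: 101.5 NM
T5→T6: 92.1 NM
The shortest leg is T1–T2 at 57.6 NM.

T1–T2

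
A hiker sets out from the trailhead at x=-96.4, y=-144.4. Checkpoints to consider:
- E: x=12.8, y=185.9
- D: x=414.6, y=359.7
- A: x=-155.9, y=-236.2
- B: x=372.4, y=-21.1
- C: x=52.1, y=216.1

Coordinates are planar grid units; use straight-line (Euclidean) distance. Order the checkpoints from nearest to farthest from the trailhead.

A, E, C, B, D

Computing each straight-line distance from x=-96.4, y=-144.4:
A x=-155.9, y=-236.2: 109.4
E x=12.8, y=185.9: 347.9
C x=52.1, y=216.1: 389.9
B x=372.4, y=-21.1: 484.7
D x=414.6, y=359.7: 717.8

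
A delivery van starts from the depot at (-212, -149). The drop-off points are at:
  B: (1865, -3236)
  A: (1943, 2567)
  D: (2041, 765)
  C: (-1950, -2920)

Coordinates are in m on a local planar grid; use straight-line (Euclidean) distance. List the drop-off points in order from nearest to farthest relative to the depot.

D, C, A, B

Distance from the depot at (-212, -149) to each:
D (2041, 765): 2431.3 m
C (-1950, -2920): 3270.9 m
A (1943, 2567): 3467.1 m
B (1865, -3236): 3720.7 m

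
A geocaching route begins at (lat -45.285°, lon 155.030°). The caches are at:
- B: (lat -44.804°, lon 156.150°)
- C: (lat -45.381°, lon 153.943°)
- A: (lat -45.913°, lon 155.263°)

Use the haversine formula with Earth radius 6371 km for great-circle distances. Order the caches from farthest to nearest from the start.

Distance from the start at (lat -45.285°, lon 155.030°) to each:
B (lat -44.804°, lon 156.150°): 103.0 km
C (lat -45.381°, lon 153.943°): 85.6 km
A (lat -45.913°, lon 155.263°): 72.1 km

B, C, A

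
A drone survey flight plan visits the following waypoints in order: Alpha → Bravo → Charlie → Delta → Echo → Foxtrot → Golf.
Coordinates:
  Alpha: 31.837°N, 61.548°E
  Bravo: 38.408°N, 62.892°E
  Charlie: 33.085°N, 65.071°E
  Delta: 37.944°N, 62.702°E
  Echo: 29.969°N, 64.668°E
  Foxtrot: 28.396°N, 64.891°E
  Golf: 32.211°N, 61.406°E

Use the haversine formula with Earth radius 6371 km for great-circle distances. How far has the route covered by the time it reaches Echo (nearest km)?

Leg distances:
Alpha→Bravo: 740.8 km  (cumulative 740.8 km)
Bravo→Charlie: 623.6 km  (cumulative 1364.4 km)
Charlie→Delta: 581.2 km  (cumulative 1945.7 km)
Delta→Echo: 905.1 km  (cumulative 2850.7 km)
Cumulative distance at Echo ≈ 2851 km.

2851 km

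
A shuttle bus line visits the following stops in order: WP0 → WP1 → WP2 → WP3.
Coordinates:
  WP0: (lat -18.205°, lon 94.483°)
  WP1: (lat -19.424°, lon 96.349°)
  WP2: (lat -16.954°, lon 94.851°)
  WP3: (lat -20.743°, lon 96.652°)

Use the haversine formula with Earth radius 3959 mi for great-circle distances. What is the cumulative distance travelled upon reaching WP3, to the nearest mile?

Leg distances:
WP0→WP1: 148.3 mi  (cumulative 148.3 mi)
WP1→WP2: 197.0 mi  (cumulative 345.3 mi)
WP2→WP3: 287.1 mi  (cumulative 632.3 mi)
Cumulative distance at WP3 ≈ 632 mi.

632 mi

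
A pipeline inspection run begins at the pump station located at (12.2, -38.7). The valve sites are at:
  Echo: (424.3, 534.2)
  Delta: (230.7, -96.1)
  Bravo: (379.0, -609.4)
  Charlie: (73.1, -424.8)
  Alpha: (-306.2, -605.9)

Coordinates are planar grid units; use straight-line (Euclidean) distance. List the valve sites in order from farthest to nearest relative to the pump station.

Computing each straight-line distance from (12.2, -38.7):
Echo (424.3, 534.2): 705.7
Bravo (379.0, -609.4): 678.4
Alpha (-306.2, -605.9): 650.5
Charlie (73.1, -424.8): 390.9
Delta (230.7, -96.1): 225.9

Echo, Bravo, Alpha, Charlie, Delta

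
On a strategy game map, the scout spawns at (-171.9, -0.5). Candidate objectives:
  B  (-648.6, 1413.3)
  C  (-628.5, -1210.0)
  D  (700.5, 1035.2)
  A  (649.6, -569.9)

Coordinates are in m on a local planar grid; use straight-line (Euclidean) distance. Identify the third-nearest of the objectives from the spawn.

D

Distances from the spawn ((-171.9, -0.5)):
A: 999.5 m
C: 1292.8 m
D: 1354.2 m
B: 1492.0 m
The third-nearest is D at 1354.2 m.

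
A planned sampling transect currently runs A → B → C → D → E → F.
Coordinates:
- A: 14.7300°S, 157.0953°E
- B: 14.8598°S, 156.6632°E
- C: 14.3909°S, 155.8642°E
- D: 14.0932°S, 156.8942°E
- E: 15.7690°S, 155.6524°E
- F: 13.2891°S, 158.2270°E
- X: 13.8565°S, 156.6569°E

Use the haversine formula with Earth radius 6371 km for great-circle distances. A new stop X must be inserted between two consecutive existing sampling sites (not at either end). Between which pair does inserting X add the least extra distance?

Added distance for inserting X between each consecutive pair:
A–B: 170.9 km
B–C: 115.1 km
C–D: 25.0 km
D–E: 46.0 km
E–F: 28.6 km
Smallest added distance is 25.0 km, inserting between C and D.

between C and D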